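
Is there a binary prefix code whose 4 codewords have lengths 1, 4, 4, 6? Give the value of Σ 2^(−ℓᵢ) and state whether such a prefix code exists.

With common denominator 2^6 = 64: Σ 2^(−ℓᵢ) = 32/64 + 4/64 + 4/64 + 1/64 = 41/64 = 0.640625.
Kraft's inequality requires Σ ≤ 1; here Σ = 0.640625 ≤ 1, so such a prefix code exists.

0.640625; yes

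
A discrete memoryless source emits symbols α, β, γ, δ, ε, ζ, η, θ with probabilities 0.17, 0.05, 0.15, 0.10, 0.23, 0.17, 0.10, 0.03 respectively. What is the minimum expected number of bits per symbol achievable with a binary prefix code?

Repeatedly combine the two least-probable nodes; the expected code length is the sum of the merged weights.
merge 3/100 + 1/20 → 2/25
merge 2/25 + 1/10 → 9/50
merge 1/10 + 3/20 → 1/4
merge 17/100 + 17/100 → 17/50
merge 9/50 + 23/100 → 41/100
merge 1/4 + 17/50 → 59/100
merge 41/100 + 59/100 → 1
L = 2/25 + 9/50 + 1/4 + 17/50 + 41/100 + 59/100 + 1 = 57/20 = 2.85 bits/symbol.

2.85 bits/symbol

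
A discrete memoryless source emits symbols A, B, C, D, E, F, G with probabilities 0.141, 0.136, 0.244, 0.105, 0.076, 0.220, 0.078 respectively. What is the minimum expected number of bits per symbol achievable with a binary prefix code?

2.69 bits/symbol

Repeatedly combine the two least-probable nodes; the expected code length is the sum of the merged weights.
merge 19/250 + 39/500 → 77/500
merge 21/200 + 17/125 → 241/1000
merge 141/1000 + 77/500 → 59/200
merge 11/50 + 241/1000 → 461/1000
merge 61/250 + 59/200 → 539/1000
merge 461/1000 + 539/1000 → 1
L = 77/500 + 241/1000 + 59/200 + 461/1000 + 539/1000 + 1 = 269/100 = 2.69 bits/symbol.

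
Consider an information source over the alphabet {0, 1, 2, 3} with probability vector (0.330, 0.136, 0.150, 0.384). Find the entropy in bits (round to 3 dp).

1.860 bits

H = −Σ pᵢ log₂ pᵢ.
−0.330·log₂(0.330) = 0.5278
−0.136·log₂(0.136) = 0.3915
−0.150·log₂(0.150) = 0.4105
−0.384·log₂(0.384) = 0.5302
Sum ≈ 1.8601 → 1.860 bits.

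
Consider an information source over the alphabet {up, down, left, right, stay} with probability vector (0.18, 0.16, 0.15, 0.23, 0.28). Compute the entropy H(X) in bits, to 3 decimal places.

2.281 bits

H = −Σ pᵢ log₂ pᵢ.
−0.18·log₂(0.18) = 0.4453
−0.16·log₂(0.16) = 0.4230
−0.15·log₂(0.15) = 0.4105
−0.23·log₂(0.23) = 0.4877
−0.28·log₂(0.28) = 0.5142
Sum ≈ 2.2808 → 2.281 bits.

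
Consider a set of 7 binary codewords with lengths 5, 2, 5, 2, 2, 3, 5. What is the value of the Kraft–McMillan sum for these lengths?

0.96875

With common denominator 2^5 = 32: Σ 2^(−ℓᵢ) = 1/32 + 8/32 + 1/32 + 8/32 + 8/32 + 4/32 + 1/32 = 31/32 = 0.96875.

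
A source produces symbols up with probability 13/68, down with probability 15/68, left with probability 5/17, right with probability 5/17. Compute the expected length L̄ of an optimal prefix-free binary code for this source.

Repeatedly combine the two least-probable nodes; the expected code length is the sum of the merged weights.
merge 13/68 + 15/68 → 7/17
merge 5/17 + 5/17 → 10/17
merge 7/17 + 10/17 → 1
L = 7/17 + 10/17 + 1 = 2 bits/symbol.

2 bits/symbol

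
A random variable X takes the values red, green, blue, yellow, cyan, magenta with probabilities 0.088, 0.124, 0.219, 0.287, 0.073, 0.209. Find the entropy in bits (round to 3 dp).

H = −Σ pᵢ log₂ pᵢ.
−0.088·log₂(0.088) = 0.3086
−0.124·log₂(0.124) = 0.3734
−0.219·log₂(0.219) = 0.4798
−0.287·log₂(0.287) = 0.5169
−0.073·log₂(0.073) = 0.2756
−0.209·log₂(0.209) = 0.4720
Sum ≈ 2.4263 → 2.426 bits.

2.426 bits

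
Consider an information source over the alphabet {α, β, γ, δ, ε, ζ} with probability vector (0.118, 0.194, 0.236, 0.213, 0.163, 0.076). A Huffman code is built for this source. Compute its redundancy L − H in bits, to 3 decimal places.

Entropy H = −Σ p log₂ p ≈ 2.4988 bits.
Huffman merges: 19/250+59/500→97/500; 163/1000+97/500→357/1000; 97/500+213/1000→407/1000; 59/250+357/1000→593/1000; 407/1000+593/1000→1. L = 2551/1000 ≈ 2.5510.
L − H = 2.5510 − 2.4988 = 0.052 bits.

0.052 bits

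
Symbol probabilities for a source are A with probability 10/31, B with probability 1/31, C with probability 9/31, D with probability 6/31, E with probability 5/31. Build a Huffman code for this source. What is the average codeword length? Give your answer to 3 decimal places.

2.194 bits/symbol

Repeatedly combine the two least-probable nodes; the expected code length is the sum of the merged weights.
merge 1/31 + 5/31 → 6/31
merge 6/31 + 6/31 → 12/31
merge 9/31 + 10/31 → 19/31
merge 12/31 + 19/31 → 1
L = 6/31 + 12/31 + 19/31 + 1 = 68/31 ≈ 2.194 bits/symbol.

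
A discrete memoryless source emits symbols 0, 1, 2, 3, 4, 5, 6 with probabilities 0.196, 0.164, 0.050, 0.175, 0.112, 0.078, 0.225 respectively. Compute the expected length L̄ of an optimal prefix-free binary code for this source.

2.707 bits/symbol

Repeatedly combine the two least-probable nodes; the expected code length is the sum of the merged weights.
merge 1/20 + 39/500 → 16/125
merge 14/125 + 16/125 → 6/25
merge 41/250 + 7/40 → 339/1000
merge 49/250 + 9/40 → 421/1000
merge 6/25 + 339/1000 → 579/1000
merge 421/1000 + 579/1000 → 1
L = 16/125 + 6/25 + 339/1000 + 421/1000 + 579/1000 + 1 = 2707/1000 = 2.707 bits/symbol.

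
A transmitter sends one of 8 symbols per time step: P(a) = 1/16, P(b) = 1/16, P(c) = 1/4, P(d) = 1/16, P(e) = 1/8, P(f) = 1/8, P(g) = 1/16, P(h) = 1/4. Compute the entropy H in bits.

Each probability is a power of 1/2, so log₂(1/p) is an integer.
H = Σ p·log₂(1/p) = 1/16·4 + 1/16·4 + 1/4·2 + 1/16·4 + 1/8·3 + 1/8·3 + 1/16·4 + 1/4·2 = 2.75 bits.

2.75 bits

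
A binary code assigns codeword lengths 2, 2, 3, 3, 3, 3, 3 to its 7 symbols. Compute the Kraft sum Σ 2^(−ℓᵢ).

1.125

With common denominator 2^3 = 8: Σ 2^(−ℓᵢ) = 2/8 + 2/8 + 1/8 + 1/8 + 1/8 + 1/8 + 1/8 = 9/8 = 1.125.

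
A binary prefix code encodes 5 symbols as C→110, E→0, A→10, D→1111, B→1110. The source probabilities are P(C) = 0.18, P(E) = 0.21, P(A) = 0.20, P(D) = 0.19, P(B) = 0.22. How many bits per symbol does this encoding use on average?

2.79 bits/symbol

L̄ = Σ pᵢ·ℓᵢ = 0.18·3 + 0.21·1 + 0.20·2 + 0.19·4 + 0.22·4 = 2.79 bits/symbol.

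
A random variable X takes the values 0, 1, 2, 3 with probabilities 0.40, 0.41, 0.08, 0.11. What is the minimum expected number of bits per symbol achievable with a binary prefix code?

Repeatedly combine the two least-probable nodes; the expected code length is the sum of the merged weights.
merge 2/25 + 11/100 → 19/100
merge 19/100 + 2/5 → 59/100
merge 41/100 + 59/100 → 1
L = 19/100 + 59/100 + 1 = 89/50 = 1.78 bits/symbol.

1.78 bits/symbol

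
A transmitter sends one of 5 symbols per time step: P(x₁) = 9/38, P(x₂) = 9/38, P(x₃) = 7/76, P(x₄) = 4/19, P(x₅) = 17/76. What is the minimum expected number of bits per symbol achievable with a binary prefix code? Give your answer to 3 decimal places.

Repeatedly combine the two least-probable nodes; the expected code length is the sum of the merged weights.
merge 7/76 + 4/19 → 23/76
merge 17/76 + 9/38 → 35/76
merge 9/38 + 23/76 → 41/76
merge 35/76 + 41/76 → 1
L = 23/76 + 35/76 + 41/76 + 1 = 175/76 ≈ 2.303 bits/symbol.

2.303 bits/symbol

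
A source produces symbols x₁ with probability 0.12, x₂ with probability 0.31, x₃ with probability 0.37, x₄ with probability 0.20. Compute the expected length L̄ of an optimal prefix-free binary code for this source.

Repeatedly combine the two least-probable nodes; the expected code length is the sum of the merged weights.
merge 3/25 + 1/5 → 8/25
merge 31/100 + 8/25 → 63/100
merge 37/100 + 63/100 → 1
L = 8/25 + 63/100 + 1 = 39/20 = 1.95 bits/symbol.

1.95 bits/symbol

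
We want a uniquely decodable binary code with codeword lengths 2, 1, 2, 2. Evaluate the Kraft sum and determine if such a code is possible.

1.25; no

With common denominator 2^2 = 4: Σ 2^(−ℓᵢ) = 1/4 + 2/4 + 1/4 + 1/4 = 5/4 = 1.25.
Kraft's inequality requires Σ ≤ 1; here Σ = 1.25 > 1, so no such prefix code exists.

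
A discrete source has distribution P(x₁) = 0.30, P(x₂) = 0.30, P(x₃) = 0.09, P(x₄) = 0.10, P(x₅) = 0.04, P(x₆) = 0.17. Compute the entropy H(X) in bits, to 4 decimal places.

H = −Σ pᵢ log₂ pᵢ.
−0.30·log₂(0.30) = 0.5211
−0.30·log₂(0.30) = 0.5211
−0.09·log₂(0.09) = 0.3127
−0.10·log₂(0.10) = 0.3322
−0.04·log₂(0.04) = 0.1858
−0.17·log₂(0.17) = 0.4346
Sum ≈ 2.3074 → 2.3074 bits.

2.3074 bits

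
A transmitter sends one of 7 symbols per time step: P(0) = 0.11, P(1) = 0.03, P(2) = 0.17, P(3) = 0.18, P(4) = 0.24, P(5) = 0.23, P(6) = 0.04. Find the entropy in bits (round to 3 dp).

H = −Σ pᵢ log₂ pᵢ.
−0.11·log₂(0.11) = 0.3503
−0.03·log₂(0.03) = 0.1518
−0.17·log₂(0.17) = 0.4346
−0.18·log₂(0.18) = 0.4453
−0.24·log₂(0.24) = 0.4941
−0.23·log₂(0.23) = 0.4877
−0.04·log₂(0.04) = 0.1858
Sum ≈ 2.5495 → 2.550 bits.

2.550 bits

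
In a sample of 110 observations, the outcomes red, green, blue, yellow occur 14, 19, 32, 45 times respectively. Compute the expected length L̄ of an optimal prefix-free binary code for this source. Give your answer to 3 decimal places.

Probabilities are the counts divided by 110.
Repeatedly combine the two least-probable nodes; the expected code length is the sum of the merged weights.
merge 7/55 + 19/110 → 3/10
merge 16/55 + 3/10 → 13/22
merge 9/22 + 13/22 → 1
L = 3/10 + 13/22 + 1 = 104/55 ≈ 1.891 bits/symbol.

1.891 bits/symbol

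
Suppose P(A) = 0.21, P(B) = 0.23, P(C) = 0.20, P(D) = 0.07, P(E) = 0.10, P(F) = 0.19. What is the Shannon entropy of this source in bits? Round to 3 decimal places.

2.481 bits

H = −Σ pᵢ log₂ pᵢ.
−0.21·log₂(0.21) = 0.4728
−0.23·log₂(0.23) = 0.4877
−0.20·log₂(0.20) = 0.4644
−0.07·log₂(0.07) = 0.2686
−0.10·log₂(0.10) = 0.3322
−0.19·log₂(0.19) = 0.4552
Sum ≈ 2.4809 → 2.481 bits.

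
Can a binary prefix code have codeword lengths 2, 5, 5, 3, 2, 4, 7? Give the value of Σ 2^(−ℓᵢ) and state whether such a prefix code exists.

With common denominator 2^7 = 128: Σ 2^(−ℓᵢ) = 32/128 + 4/128 + 4/128 + 16/128 + 32/128 + 8/128 + 1/128 = 97/128 = 0.7578125.
Kraft's inequality requires Σ ≤ 1; here Σ = 0.7578125 ≤ 1, so such a prefix code exists.

0.7578125; yes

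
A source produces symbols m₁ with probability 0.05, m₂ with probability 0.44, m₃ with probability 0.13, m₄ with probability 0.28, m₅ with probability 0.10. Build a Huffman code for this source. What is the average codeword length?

Repeatedly combine the two least-probable nodes; the expected code length is the sum of the merged weights.
merge 1/20 + 1/10 → 3/20
merge 13/100 + 3/20 → 7/25
merge 7/25 + 7/25 → 14/25
merge 11/25 + 14/25 → 1
L = 3/20 + 7/25 + 14/25 + 1 = 199/100 = 1.99 bits/symbol.

1.99 bits/symbol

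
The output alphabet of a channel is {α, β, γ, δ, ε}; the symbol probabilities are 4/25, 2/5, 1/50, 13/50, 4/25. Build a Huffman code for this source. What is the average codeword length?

2.12 bits/symbol

Repeatedly combine the two least-probable nodes; the expected code length is the sum of the merged weights.
merge 1/50 + 4/25 → 9/50
merge 4/25 + 9/50 → 17/50
merge 13/50 + 17/50 → 3/5
merge 2/5 + 3/5 → 1
L = 9/50 + 17/50 + 3/5 + 1 = 53/25 = 2.12 bits/symbol.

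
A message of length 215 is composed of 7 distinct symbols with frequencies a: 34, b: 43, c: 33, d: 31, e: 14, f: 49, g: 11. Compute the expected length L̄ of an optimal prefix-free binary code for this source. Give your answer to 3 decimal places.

2.688 bits/symbol

Probabilities are the counts divided by 215.
Repeatedly combine the two least-probable nodes; the expected code length is the sum of the merged weights.
merge 11/215 + 14/215 → 5/43
merge 5/43 + 31/215 → 56/215
merge 33/215 + 34/215 → 67/215
merge 1/5 + 49/215 → 92/215
merge 56/215 + 67/215 → 123/215
merge 92/215 + 123/215 → 1
L = 5/43 + 56/215 + 67/215 + 92/215 + 123/215 + 1 = 578/215 ≈ 2.688 bits/symbol.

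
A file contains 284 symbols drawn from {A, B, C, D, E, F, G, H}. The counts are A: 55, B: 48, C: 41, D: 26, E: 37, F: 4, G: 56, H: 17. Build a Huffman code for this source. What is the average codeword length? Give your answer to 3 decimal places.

2.849 bits/symbol

Probabilities are the counts divided by 284.
Repeatedly combine the two least-probable nodes; the expected code length is the sum of the merged weights.
merge 1/71 + 17/284 → 21/284
merge 21/284 + 13/142 → 47/284
merge 37/284 + 41/284 → 39/142
merge 47/284 + 12/71 → 95/284
merge 55/284 + 14/71 → 111/284
merge 39/142 + 95/284 → 173/284
merge 111/284 + 173/284 → 1
L = 21/284 + 47/284 + 39/142 + 95/284 + 111/284 + 173/284 + 1 = 809/284 ≈ 2.849 bits/symbol.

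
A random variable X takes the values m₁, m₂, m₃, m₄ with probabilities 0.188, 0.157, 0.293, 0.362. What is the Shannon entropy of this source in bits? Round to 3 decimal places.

1.922 bits

H = −Σ pᵢ log₂ pᵢ.
−0.188·log₂(0.188) = 0.4533
−0.157·log₂(0.157) = 0.4194
−0.293·log₂(0.293) = 0.5189
−0.362·log₂(0.362) = 0.5307
Sum ≈ 1.9223 → 1.922 bits.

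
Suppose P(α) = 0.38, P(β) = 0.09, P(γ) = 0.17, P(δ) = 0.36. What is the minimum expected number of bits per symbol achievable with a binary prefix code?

1.88 bits/symbol

Repeatedly combine the two least-probable nodes; the expected code length is the sum of the merged weights.
merge 9/100 + 17/100 → 13/50
merge 13/50 + 9/25 → 31/50
merge 19/50 + 31/50 → 1
L = 13/50 + 31/50 + 1 = 47/25 = 1.88 bits/symbol.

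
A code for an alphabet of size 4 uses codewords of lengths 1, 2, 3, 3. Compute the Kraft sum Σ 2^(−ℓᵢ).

With common denominator 2^3 = 8: Σ 2^(−ℓᵢ) = 4/8 + 2/8 + 1/8 + 1/8 = 8/8 = 1.

1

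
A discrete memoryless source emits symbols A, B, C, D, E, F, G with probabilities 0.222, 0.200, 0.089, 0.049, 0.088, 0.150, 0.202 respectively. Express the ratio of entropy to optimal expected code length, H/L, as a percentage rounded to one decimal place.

97.9%

Entropy H = −Σ p log₂ p ≈ 2.6555 bits.
Huffman merges: 49/1000+11/125→137/1000; 89/1000+137/1000→113/500; 3/20+1/5→7/20; 101/500+111/500→53/125; 113/500+7/20→72/125; 53/125+72/125→1. L = 2713/1000 ≈ 2.7130.
Efficiency = H/L = 2.6555/2.7130 = 97.9%.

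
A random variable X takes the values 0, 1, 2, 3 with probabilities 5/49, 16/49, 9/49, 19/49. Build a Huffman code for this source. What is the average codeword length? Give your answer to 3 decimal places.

1.898 bits/symbol

Repeatedly combine the two least-probable nodes; the expected code length is the sum of the merged weights.
merge 5/49 + 9/49 → 2/7
merge 2/7 + 16/49 → 30/49
merge 19/49 + 30/49 → 1
L = 2/7 + 30/49 + 1 = 93/49 ≈ 1.898 bits/symbol.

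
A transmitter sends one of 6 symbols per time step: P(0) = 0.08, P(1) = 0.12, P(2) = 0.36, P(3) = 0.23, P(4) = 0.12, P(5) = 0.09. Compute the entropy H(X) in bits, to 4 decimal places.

H = −Σ pᵢ log₂ pᵢ.
−0.08·log₂(0.08) = 0.2915
−0.12·log₂(0.12) = 0.3671
−0.36·log₂(0.36) = 0.5306
−0.23·log₂(0.23) = 0.4877
−0.12·log₂(0.12) = 0.3671
−0.09·log₂(0.09) = 0.3127
Sum ≈ 2.3566 → 2.3566 bits.

2.3566 bits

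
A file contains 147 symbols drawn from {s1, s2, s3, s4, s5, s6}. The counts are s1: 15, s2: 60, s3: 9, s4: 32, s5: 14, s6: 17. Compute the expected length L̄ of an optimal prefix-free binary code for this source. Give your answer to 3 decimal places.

Probabilities are the counts divided by 147.
Repeatedly combine the two least-probable nodes; the expected code length is the sum of the merged weights.
merge 3/49 + 2/21 → 23/147
merge 5/49 + 17/147 → 32/147
merge 23/147 + 32/147 → 55/147
merge 32/147 + 55/147 → 29/49
merge 20/49 + 29/49 → 1
L = 23/147 + 32/147 + 55/147 + 29/49 + 1 = 344/147 ≈ 2.340 bits/symbol.

2.340 bits/symbol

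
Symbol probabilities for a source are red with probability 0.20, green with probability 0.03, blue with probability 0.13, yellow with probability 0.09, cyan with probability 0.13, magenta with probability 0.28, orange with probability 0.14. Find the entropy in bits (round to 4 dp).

H = −Σ pᵢ log₂ pᵢ.
−0.20·log₂(0.20) = 0.4644
−0.03·log₂(0.03) = 0.1518
−0.13·log₂(0.13) = 0.3826
−0.09·log₂(0.09) = 0.3127
−0.13·log₂(0.13) = 0.3826
−0.28·log₂(0.28) = 0.5142
−0.14·log₂(0.14) = 0.3971
Sum ≈ 2.6054 → 2.6054 bits.

2.6054 bits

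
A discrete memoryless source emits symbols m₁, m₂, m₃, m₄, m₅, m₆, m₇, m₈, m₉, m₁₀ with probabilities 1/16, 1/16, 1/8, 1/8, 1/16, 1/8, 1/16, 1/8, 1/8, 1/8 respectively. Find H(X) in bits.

3.25 bits

Each probability is a power of 1/2, so log₂(1/p) is an integer.
H = Σ p·log₂(1/p) = 1/16·4 + 1/16·4 + 1/8·3 + 1/8·3 + 1/16·4 + 1/8·3 + 1/16·4 + 1/8·3 + 1/8·3 + 1/8·3 = 3.25 bits.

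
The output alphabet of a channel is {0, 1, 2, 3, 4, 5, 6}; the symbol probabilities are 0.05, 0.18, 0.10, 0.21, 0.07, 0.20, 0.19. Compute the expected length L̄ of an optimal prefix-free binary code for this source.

2.71 bits/symbol

Repeatedly combine the two least-probable nodes; the expected code length is the sum of the merged weights.
merge 1/20 + 7/100 → 3/25
merge 1/10 + 3/25 → 11/50
merge 9/50 + 19/100 → 37/100
merge 1/5 + 21/100 → 41/100
merge 11/50 + 37/100 → 59/100
merge 41/100 + 59/100 → 1
L = 3/25 + 11/50 + 37/100 + 41/100 + 59/100 + 1 = 271/100 = 2.71 bits/symbol.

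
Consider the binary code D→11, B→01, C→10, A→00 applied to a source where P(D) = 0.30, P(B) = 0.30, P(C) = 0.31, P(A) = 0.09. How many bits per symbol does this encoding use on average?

2 bits/symbol

L̄ = Σ pᵢ·ℓᵢ = 0.30·2 + 0.30·2 + 0.31·2 + 0.09·2 = 2 bits/symbol.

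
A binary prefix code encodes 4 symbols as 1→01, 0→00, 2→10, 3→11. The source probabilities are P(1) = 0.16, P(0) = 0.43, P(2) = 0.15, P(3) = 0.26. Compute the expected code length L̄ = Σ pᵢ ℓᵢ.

L̄ = Σ pᵢ·ℓᵢ = 0.16·2 + 0.43·2 + 0.15·2 + 0.26·2 = 2 bits/symbol.

2 bits/symbol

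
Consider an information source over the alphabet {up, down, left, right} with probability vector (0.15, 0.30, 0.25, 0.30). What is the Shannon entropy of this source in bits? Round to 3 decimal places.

H = −Σ pᵢ log₂ pᵢ.
−0.15·log₂(0.15) = 0.4105
−0.30·log₂(0.30) = 0.5211
−0.25·log₂(0.25) = 0.5000
−0.30·log₂(0.30) = 0.5211
Sum ≈ 1.9527 → 1.953 bits.

1.953 bits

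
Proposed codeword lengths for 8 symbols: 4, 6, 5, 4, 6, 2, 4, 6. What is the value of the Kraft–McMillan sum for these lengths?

0.515625

With common denominator 2^6 = 64: Σ 2^(−ℓᵢ) = 4/64 + 1/64 + 2/64 + 4/64 + 1/64 + 16/64 + 4/64 + 1/64 = 33/64 = 0.515625.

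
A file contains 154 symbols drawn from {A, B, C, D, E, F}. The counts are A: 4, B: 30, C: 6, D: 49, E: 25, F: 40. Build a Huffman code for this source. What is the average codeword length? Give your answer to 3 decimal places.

2.292 bits/symbol

Probabilities are the counts divided by 154.
Repeatedly combine the two least-probable nodes; the expected code length is the sum of the merged weights.
merge 2/77 + 3/77 → 5/77
merge 5/77 + 25/154 → 5/22
merge 15/77 + 5/22 → 65/154
merge 20/77 + 7/22 → 89/154
merge 65/154 + 89/154 → 1
L = 5/77 + 5/22 + 65/154 + 89/154 + 1 = 353/154 ≈ 2.292 bits/symbol.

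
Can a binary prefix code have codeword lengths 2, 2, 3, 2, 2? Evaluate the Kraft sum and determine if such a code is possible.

1.125; no

With common denominator 2^3 = 8: Σ 2^(−ℓᵢ) = 2/8 + 2/8 + 1/8 + 2/8 + 2/8 = 9/8 = 1.125.
Kraft's inequality requires Σ ≤ 1; here Σ = 1.125 > 1, so no such prefix code exists.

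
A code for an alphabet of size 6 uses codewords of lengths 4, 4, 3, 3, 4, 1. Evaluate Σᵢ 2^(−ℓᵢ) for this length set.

With common denominator 2^4 = 16: Σ 2^(−ℓᵢ) = 1/16 + 1/16 + 2/16 + 2/16 + 1/16 + 8/16 = 15/16 = 0.9375.

0.9375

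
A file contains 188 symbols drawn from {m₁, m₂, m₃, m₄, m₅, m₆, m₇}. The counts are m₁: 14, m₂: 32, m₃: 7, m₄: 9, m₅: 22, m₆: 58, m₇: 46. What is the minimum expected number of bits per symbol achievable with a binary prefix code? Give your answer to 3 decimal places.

2.521 bits/symbol

Probabilities are the counts divided by 188.
Repeatedly combine the two least-probable nodes; the expected code length is the sum of the merged weights.
merge 7/188 + 9/188 → 4/47
merge 7/94 + 4/47 → 15/94
merge 11/94 + 15/94 → 13/47
merge 8/47 + 23/94 → 39/94
merge 13/47 + 29/94 → 55/94
merge 39/94 + 55/94 → 1
L = 4/47 + 15/94 + 13/47 + 39/94 + 55/94 + 1 = 237/94 ≈ 2.521 bits/symbol.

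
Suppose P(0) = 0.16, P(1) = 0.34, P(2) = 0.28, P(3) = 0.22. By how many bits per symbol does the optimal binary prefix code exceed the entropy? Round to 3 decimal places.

Entropy H = −Σ p log₂ p ≈ 1.9470 bits.
Huffman merges: 4/25+11/50→19/50; 7/25+17/50→31/50; 19/50+31/50→1. L = 2 ≈ 2.0000.
L − H = 2.0000 − 1.9470 = 0.053 bits.

0.053 bits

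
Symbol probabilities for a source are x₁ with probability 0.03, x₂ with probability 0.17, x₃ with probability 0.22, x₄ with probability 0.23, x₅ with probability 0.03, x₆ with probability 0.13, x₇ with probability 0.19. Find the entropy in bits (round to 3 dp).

H = −Σ pᵢ log₂ pᵢ.
−0.03·log₂(0.03) = 0.1518
−0.17·log₂(0.17) = 0.4346
−0.22·log₂(0.22) = 0.4806
−0.23·log₂(0.23) = 0.4877
−0.03·log₂(0.03) = 0.1518
−0.13·log₂(0.13) = 0.3826
−0.19·log₂(0.19) = 0.4552
Sum ≈ 2.5442 → 2.544 bits.

2.544 bits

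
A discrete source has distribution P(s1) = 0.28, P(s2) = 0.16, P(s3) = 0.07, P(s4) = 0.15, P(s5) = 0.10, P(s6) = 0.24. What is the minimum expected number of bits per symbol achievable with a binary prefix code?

Repeatedly combine the two least-probable nodes; the expected code length is the sum of the merged weights.
merge 7/100 + 1/10 → 17/100
merge 3/20 + 4/25 → 31/100
merge 17/100 + 6/25 → 41/100
merge 7/25 + 31/100 → 59/100
merge 41/100 + 59/100 → 1
L = 17/100 + 31/100 + 41/100 + 59/100 + 1 = 62/25 = 2.48 bits/symbol.

2.48 bits/symbol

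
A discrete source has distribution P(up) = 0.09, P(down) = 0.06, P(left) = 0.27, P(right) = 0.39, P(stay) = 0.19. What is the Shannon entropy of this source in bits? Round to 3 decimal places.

H = −Σ pᵢ log₂ pᵢ.
−0.09·log₂(0.09) = 0.3127
−0.06·log₂(0.06) = 0.2435
−0.27·log₂(0.27) = 0.5100
−0.39·log₂(0.39) = 0.5298
−0.19·log₂(0.19) = 0.4552
Sum ≈ 2.0512 → 2.051 bits.

2.051 bits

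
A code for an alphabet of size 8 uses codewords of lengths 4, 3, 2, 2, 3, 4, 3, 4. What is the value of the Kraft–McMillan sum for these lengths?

1.0625

With common denominator 2^4 = 16: Σ 2^(−ℓᵢ) = 1/16 + 2/16 + 4/16 + 4/16 + 2/16 + 1/16 + 2/16 + 1/16 = 17/16 = 1.0625.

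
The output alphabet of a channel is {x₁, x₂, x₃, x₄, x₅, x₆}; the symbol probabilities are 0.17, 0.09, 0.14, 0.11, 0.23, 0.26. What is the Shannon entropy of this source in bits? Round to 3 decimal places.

2.488 bits

H = −Σ pᵢ log₂ pᵢ.
−0.17·log₂(0.17) = 0.4346
−0.09·log₂(0.09) = 0.3127
−0.14·log₂(0.14) = 0.3971
−0.11·log₂(0.11) = 0.3503
−0.23·log₂(0.23) = 0.4877
−0.26·log₂(0.26) = 0.5053
Sum ≈ 2.4876 → 2.488 bits.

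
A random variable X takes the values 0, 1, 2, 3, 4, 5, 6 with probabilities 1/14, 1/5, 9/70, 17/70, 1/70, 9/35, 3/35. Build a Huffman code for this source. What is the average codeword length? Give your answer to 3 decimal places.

Repeatedly combine the two least-probable nodes; the expected code length is the sum of the merged weights.
merge 1/70 + 1/14 → 3/35
merge 3/35 + 3/35 → 6/35
merge 9/70 + 6/35 → 3/10
merge 1/5 + 17/70 → 31/70
merge 9/35 + 3/10 → 39/70
merge 31/70 + 39/70 → 1
L = 3/35 + 6/35 + 3/10 + 31/70 + 39/70 + 1 = 179/70 ≈ 2.557 bits/symbol.

2.557 bits/symbol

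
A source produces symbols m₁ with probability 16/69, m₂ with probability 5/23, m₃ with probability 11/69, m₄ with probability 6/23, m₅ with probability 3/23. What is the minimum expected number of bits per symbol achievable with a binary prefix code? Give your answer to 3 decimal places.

2.290 bits/symbol

Repeatedly combine the two least-probable nodes; the expected code length is the sum of the merged weights.
merge 3/23 + 11/69 → 20/69
merge 5/23 + 16/69 → 31/69
merge 6/23 + 20/69 → 38/69
merge 31/69 + 38/69 → 1
L = 20/69 + 31/69 + 38/69 + 1 = 158/69 ≈ 2.290 bits/symbol.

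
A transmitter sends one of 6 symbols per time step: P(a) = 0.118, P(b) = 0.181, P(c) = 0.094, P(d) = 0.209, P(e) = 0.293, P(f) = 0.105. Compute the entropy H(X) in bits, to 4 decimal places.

2.4631 bits

H = −Σ pᵢ log₂ pᵢ.
−0.118·log₂(0.118) = 0.3638
−0.181·log₂(0.181) = 0.4463
−0.094·log₂(0.094) = 0.3207
−0.209·log₂(0.209) = 0.4720
−0.293·log₂(0.293) = 0.5189
−0.105·log₂(0.105) = 0.3414
Sum ≈ 2.4631 → 2.4631 bits.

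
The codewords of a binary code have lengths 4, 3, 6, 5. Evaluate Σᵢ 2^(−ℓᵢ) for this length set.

With common denominator 2^6 = 64: Σ 2^(−ℓᵢ) = 4/64 + 8/64 + 1/64 + 2/64 = 15/64 = 0.234375.

0.234375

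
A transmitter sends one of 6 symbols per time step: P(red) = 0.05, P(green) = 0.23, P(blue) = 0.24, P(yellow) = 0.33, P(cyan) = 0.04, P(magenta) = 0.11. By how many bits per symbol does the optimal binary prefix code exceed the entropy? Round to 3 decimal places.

Entropy H = −Σ p log₂ p ≈ 2.2618 bits.
Huffman merges: 1/25+1/20→9/100; 9/100+11/100→1/5; 1/5+23/100→43/100; 6/25+33/100→57/100; 43/100+57/100→1. L = 229/100 ≈ 2.2900.
L − H = 2.2900 − 2.2618 = 0.028 bits.

0.028 bits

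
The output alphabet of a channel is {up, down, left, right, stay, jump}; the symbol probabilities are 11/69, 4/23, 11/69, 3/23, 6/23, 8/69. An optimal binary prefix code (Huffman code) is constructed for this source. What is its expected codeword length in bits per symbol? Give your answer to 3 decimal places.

2.565 bits/symbol

Repeatedly combine the two least-probable nodes; the expected code length is the sum of the merged weights.
merge 8/69 + 3/23 → 17/69
merge 11/69 + 11/69 → 22/69
merge 4/23 + 17/69 → 29/69
merge 6/23 + 22/69 → 40/69
merge 29/69 + 40/69 → 1
L = 17/69 + 22/69 + 29/69 + 40/69 + 1 = 59/23 ≈ 2.565 bits/symbol.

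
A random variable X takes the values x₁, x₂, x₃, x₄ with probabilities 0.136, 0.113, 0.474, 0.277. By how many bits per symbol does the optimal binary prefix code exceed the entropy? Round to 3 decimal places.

Entropy H = −Σ p log₂ p ≈ 1.7704 bits.
Huffman merges: 113/1000+17/125→249/1000; 249/1000+277/1000→263/500; 237/500+263/500→1. L = 71/40 ≈ 1.7750.
L − H = 1.7750 − 1.7704 = 0.005 bits.

0.005 bits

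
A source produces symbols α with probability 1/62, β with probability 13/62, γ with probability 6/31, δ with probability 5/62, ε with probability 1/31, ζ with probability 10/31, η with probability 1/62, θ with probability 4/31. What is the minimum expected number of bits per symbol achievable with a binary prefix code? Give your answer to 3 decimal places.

Repeatedly combine the two least-probable nodes; the expected code length is the sum of the merged weights.
merge 1/62 + 1/62 → 1/31
merge 1/31 + 1/31 → 2/31
merge 2/31 + 5/62 → 9/62
merge 4/31 + 9/62 → 17/62
merge 6/31 + 13/62 → 25/62
merge 17/62 + 10/31 → 37/62
merge 25/62 + 37/62 → 1
L = 1/31 + 2/31 + 9/62 + 17/62 + 25/62 + 37/62 + 1 = 78/31 ≈ 2.516 bits/symbol.

2.516 bits/symbol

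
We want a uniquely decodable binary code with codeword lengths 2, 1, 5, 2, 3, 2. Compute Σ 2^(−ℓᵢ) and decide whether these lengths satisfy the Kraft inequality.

With common denominator 2^5 = 32: Σ 2^(−ℓᵢ) = 8/32 + 16/32 + 1/32 + 8/32 + 4/32 + 8/32 = 45/32 = 1.40625.
Kraft's inequality requires Σ ≤ 1; here Σ = 1.40625 > 1, so no such prefix code exists.

1.40625; no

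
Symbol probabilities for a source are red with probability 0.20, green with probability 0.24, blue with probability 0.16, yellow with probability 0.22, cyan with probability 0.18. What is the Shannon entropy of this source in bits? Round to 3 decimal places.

2.307 bits

H = −Σ pᵢ log₂ pᵢ.
−0.20·log₂(0.20) = 0.4644
−0.24·log₂(0.24) = 0.4941
−0.16·log₂(0.16) = 0.4230
−0.22·log₂(0.22) = 0.4806
−0.18·log₂(0.18) = 0.4453
Sum ≈ 2.3074 → 2.307 bits.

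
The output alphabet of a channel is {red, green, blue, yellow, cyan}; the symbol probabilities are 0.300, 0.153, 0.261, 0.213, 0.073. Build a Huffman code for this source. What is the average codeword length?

2.226 bits/symbol

Repeatedly combine the two least-probable nodes; the expected code length is the sum of the merged weights.
merge 73/1000 + 153/1000 → 113/500
merge 213/1000 + 113/500 → 439/1000
merge 261/1000 + 3/10 → 561/1000
merge 439/1000 + 561/1000 → 1
L = 113/500 + 439/1000 + 561/1000 + 1 = 1113/500 = 2.226 bits/symbol.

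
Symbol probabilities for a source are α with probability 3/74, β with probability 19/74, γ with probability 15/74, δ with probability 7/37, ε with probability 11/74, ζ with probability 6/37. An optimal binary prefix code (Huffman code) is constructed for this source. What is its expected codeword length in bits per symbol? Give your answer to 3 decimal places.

2.541 bits/symbol

Repeatedly combine the two least-probable nodes; the expected code length is the sum of the merged weights.
merge 3/74 + 11/74 → 7/37
merge 6/37 + 7/37 → 13/37
merge 7/37 + 15/74 → 29/74
merge 19/74 + 13/37 → 45/74
merge 29/74 + 45/74 → 1
L = 7/37 + 13/37 + 29/74 + 45/74 + 1 = 94/37 ≈ 2.541 bits/symbol.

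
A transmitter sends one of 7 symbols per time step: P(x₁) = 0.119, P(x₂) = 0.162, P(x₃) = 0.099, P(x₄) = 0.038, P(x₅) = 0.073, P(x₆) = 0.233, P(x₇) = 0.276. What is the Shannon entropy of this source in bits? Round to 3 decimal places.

2.578 bits

H = −Σ pᵢ log₂ pᵢ.
−0.119·log₂(0.119) = 0.3654
−0.162·log₂(0.162) = 0.4254
−0.099·log₂(0.099) = 0.3303
−0.038·log₂(0.038) = 0.1793
−0.073·log₂(0.073) = 0.2756
−0.233·log₂(0.233) = 0.4897
−0.276·log₂(0.276) = 0.5126
Sum ≈ 2.5784 → 2.578 bits.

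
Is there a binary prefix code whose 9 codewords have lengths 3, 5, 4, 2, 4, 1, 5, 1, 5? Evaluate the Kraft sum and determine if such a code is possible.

With common denominator 2^5 = 32: Σ 2^(−ℓᵢ) = 4/32 + 1/32 + 2/32 + 8/32 + 2/32 + 16/32 + 1/32 + 16/32 + 1/32 = 51/32 = 1.59375.
Kraft's inequality requires Σ ≤ 1; here Σ = 1.59375 > 1, so no such prefix code exists.

1.59375; no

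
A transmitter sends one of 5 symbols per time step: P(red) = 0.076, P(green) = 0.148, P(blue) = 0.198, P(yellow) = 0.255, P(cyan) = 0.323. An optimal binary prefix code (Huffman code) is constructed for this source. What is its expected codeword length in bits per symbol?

2.224 bits/symbol

Repeatedly combine the two least-probable nodes; the expected code length is the sum of the merged weights.
merge 19/250 + 37/250 → 28/125
merge 99/500 + 28/125 → 211/500
merge 51/200 + 323/1000 → 289/500
merge 211/500 + 289/500 → 1
L = 28/125 + 211/500 + 289/500 + 1 = 278/125 = 2.224 bits/symbol.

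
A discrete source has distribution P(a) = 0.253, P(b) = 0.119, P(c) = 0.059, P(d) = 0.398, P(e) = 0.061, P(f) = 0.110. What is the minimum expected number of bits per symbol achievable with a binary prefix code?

2.3 bits/symbol

Repeatedly combine the two least-probable nodes; the expected code length is the sum of the merged weights.
merge 59/1000 + 61/1000 → 3/25
merge 11/100 + 119/1000 → 229/1000
merge 3/25 + 229/1000 → 349/1000
merge 253/1000 + 349/1000 → 301/500
merge 199/500 + 301/500 → 1
L = 3/25 + 229/1000 + 349/1000 + 301/500 + 1 = 23/10 = 2.3 bits/symbol.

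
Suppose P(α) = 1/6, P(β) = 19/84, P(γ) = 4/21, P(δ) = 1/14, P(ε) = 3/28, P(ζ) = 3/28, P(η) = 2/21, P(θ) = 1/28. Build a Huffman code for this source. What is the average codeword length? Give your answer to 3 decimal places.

Repeatedly combine the two least-probable nodes; the expected code length is the sum of the merged weights.
merge 1/28 + 1/14 → 3/28
merge 2/21 + 3/28 → 17/84
merge 3/28 + 3/28 → 3/14
merge 1/6 + 4/21 → 5/14
merge 17/84 + 3/14 → 5/12
merge 19/84 + 5/14 → 7/12
merge 5/12 + 7/12 → 1
L = 3/28 + 17/84 + 3/14 + 5/14 + 5/12 + 7/12 + 1 = 121/42 ≈ 2.881 bits/symbol.

2.881 bits/symbol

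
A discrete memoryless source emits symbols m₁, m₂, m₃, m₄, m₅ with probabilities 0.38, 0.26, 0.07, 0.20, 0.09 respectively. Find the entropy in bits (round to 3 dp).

2.081 bits

H = −Σ pᵢ log₂ pᵢ.
−0.38·log₂(0.38) = 0.5305
−0.26·log₂(0.26) = 0.5053
−0.07·log₂(0.07) = 0.2686
−0.20·log₂(0.20) = 0.4644
−0.09·log₂(0.09) = 0.3127
Sum ≈ 2.0813 → 2.081 bits.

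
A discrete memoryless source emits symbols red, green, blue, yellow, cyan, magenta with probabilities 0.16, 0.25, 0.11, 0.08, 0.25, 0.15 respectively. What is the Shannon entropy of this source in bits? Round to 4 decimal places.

H = −Σ pᵢ log₂ pᵢ.
−0.16·log₂(0.16) = 0.4230
−0.25·log₂(0.25) = 0.5000
−0.11·log₂(0.11) = 0.3503
−0.08·log₂(0.08) = 0.2915
−0.25·log₂(0.25) = 0.5000
−0.15·log₂(0.15) = 0.4105
Sum ≈ 2.4754 → 2.4754 bits.

2.4754 bits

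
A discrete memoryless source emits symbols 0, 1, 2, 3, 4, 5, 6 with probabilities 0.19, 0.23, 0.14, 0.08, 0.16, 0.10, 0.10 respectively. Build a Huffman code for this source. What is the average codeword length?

2.76 bits/symbol

Repeatedly combine the two least-probable nodes; the expected code length is the sum of the merged weights.
merge 2/25 + 1/10 → 9/50
merge 1/10 + 7/50 → 6/25
merge 4/25 + 9/50 → 17/50
merge 19/100 + 23/100 → 21/50
merge 6/25 + 17/50 → 29/50
merge 21/50 + 29/50 → 1
L = 9/50 + 6/25 + 17/50 + 21/50 + 29/50 + 1 = 69/25 = 2.76 bits/symbol.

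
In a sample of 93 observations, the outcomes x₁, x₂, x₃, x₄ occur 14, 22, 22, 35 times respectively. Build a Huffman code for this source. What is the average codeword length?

Probabilities are the counts divided by 93.
Repeatedly combine the two least-probable nodes; the expected code length is the sum of the merged weights.
merge 14/93 + 22/93 → 12/31
merge 22/93 + 35/93 → 19/31
merge 12/31 + 19/31 → 1
L = 12/31 + 19/31 + 1 = 2 bits/symbol.

2 bits/symbol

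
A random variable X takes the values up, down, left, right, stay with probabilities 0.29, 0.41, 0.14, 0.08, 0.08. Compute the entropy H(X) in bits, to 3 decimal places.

H = −Σ pᵢ log₂ pᵢ.
−0.29·log₂(0.29) = 0.5179
−0.41·log₂(0.41) = 0.5274
−0.14·log₂(0.14) = 0.3971
−0.08·log₂(0.08) = 0.2915
−0.08·log₂(0.08) = 0.2915
Sum ≈ 2.0254 → 2.025 bits.

2.025 bits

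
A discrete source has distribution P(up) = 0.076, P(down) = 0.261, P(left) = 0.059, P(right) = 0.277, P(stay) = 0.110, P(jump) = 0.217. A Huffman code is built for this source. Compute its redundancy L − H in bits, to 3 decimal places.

0.009 bits

Entropy H = −Σ p log₂ p ≈ 2.3709 bits.
Huffman merges: 59/1000+19/250→27/200; 11/100+27/200→49/200; 217/1000+49/200→231/500; 261/1000+277/1000→269/500; 231/500+269/500→1. L = 119/50 ≈ 2.3800.
L − H = 2.3800 − 2.3709 = 0.009 bits.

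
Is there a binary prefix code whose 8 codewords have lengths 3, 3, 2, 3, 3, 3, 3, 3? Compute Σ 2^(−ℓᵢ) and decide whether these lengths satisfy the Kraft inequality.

With common denominator 2^3 = 8: Σ 2^(−ℓᵢ) = 1/8 + 1/8 + 2/8 + 1/8 + 1/8 + 1/8 + 1/8 + 1/8 = 9/8 = 1.125.
Kraft's inequality requires Σ ≤ 1; here Σ = 1.125 > 1, so no such prefix code exists.

1.125; no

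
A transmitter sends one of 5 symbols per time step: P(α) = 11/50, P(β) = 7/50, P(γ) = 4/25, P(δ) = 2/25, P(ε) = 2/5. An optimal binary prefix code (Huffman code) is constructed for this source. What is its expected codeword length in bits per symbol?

Repeatedly combine the two least-probable nodes; the expected code length is the sum of the merged weights.
merge 2/25 + 7/50 → 11/50
merge 4/25 + 11/50 → 19/50
merge 11/50 + 19/50 → 3/5
merge 2/5 + 3/5 → 1
L = 11/50 + 19/50 + 3/5 + 1 = 11/5 = 2.2 bits/symbol.

2.2 bits/symbol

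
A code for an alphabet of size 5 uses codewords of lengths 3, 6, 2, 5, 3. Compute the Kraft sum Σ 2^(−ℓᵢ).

With common denominator 2^6 = 64: Σ 2^(−ℓᵢ) = 8/64 + 1/64 + 16/64 + 2/64 + 8/64 = 35/64 = 0.546875.

0.546875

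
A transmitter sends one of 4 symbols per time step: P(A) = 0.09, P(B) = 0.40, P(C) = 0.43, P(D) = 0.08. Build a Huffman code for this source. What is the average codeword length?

1.74 bits/symbol

Repeatedly combine the two least-probable nodes; the expected code length is the sum of the merged weights.
merge 2/25 + 9/100 → 17/100
merge 17/100 + 2/5 → 57/100
merge 43/100 + 57/100 → 1
L = 17/100 + 57/100 + 1 = 87/50 = 1.74 bits/symbol.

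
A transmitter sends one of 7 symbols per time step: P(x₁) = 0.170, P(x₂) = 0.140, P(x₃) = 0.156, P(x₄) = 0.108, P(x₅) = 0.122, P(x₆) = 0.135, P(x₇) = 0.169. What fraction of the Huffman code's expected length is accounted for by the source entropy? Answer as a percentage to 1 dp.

98.6%

Entropy H = −Σ p log₂ p ≈ 2.7904 bits.
Huffman merges: 27/250+61/500→23/100; 27/200+7/50→11/40; 39/250+169/1000→13/40; 17/100+23/100→2/5; 11/40+13/40→3/5; 2/5+3/5→1. L = 283/100 ≈ 2.8300.
Efficiency = H/L = 2.7904/2.8300 = 98.6%.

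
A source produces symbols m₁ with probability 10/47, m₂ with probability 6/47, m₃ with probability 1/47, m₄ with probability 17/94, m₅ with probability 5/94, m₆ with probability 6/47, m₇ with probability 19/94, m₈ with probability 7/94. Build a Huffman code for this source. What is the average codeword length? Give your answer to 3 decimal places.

2.809 bits/symbol

Repeatedly combine the two least-probable nodes; the expected code length is the sum of the merged weights.
merge 1/47 + 5/94 → 7/94
merge 7/94 + 7/94 → 7/47
merge 6/47 + 6/47 → 12/47
merge 7/47 + 17/94 → 31/94
merge 19/94 + 10/47 → 39/94
merge 12/47 + 31/94 → 55/94
merge 39/94 + 55/94 → 1
L = 7/94 + 7/47 + 12/47 + 31/94 + 39/94 + 55/94 + 1 = 132/47 ≈ 2.809 bits/symbol.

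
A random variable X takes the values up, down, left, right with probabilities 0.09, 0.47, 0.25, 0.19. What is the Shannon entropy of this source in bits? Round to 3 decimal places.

1.780 bits

H = −Σ pᵢ log₂ pᵢ.
−0.09·log₂(0.09) = 0.3127
−0.47·log₂(0.47) = 0.5120
−0.25·log₂(0.25) = 0.5000
−0.19·log₂(0.19) = 0.4552
Sum ≈ 1.7798 → 1.780 bits.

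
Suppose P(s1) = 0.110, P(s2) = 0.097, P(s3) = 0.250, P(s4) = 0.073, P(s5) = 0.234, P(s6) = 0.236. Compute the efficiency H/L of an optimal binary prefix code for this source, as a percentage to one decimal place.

99.4%

Entropy H = −Σ p log₂ p ≈ 2.4344 bits.
Huffman merges: 73/1000+97/1000→17/100; 11/100+17/100→7/25; 117/500+59/250→47/100; 1/4+7/25→53/100; 47/100+53/100→1. L = 49/20 ≈ 2.4500.
Efficiency = H/L = 2.4344/2.4500 = 99.4%.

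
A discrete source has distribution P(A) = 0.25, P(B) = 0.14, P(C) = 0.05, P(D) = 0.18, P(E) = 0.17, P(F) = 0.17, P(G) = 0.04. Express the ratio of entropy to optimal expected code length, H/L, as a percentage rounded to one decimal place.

Entropy H = −Σ p log₂ p ≈ 2.6134 bits.
Huffman merges: 1/25+1/20→9/100; 9/100+7/50→23/100; 17/100+17/100→17/50; 9/50+23/100→41/100; 1/4+17/50→59/100; 41/100+59/100→1. L = 133/50 ≈ 2.6600.
Efficiency = H/L = 2.6134/2.6600 = 98.2%.

98.2%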